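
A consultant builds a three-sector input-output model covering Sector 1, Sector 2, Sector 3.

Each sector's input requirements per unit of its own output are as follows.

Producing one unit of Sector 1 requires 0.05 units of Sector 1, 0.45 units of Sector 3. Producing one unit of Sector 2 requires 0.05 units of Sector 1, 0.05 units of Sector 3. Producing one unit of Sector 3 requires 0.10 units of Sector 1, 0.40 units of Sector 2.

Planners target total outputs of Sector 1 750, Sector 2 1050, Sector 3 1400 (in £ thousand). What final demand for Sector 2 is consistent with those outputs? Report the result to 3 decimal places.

I − A =
  [   0.95    -0.05    -0.10]
  [   0.00     1.00    -0.40]
  [  -0.45    -0.05     1.00]
d = (I − A) x:
  d_1 = (+0.95)·750 + (-0.05)·1050 + (-0.10)·1400 = 520.000
  d_2 = (+0.00)·750 + (+1.00)·1050 + (-0.40)·1400 = 490.000
  d_3 = (-0.45)·750 + (-0.05)·1050 + (+1.00)·1400 = 1010.000

d_2 = 490.000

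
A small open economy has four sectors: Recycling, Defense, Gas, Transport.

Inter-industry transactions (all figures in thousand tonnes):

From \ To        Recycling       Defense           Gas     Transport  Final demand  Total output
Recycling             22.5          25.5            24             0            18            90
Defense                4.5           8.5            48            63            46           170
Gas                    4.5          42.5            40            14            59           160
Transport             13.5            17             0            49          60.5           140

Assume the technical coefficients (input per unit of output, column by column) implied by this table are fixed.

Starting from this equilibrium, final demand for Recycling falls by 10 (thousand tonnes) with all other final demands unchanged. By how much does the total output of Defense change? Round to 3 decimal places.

Technical coefficients a_ij = z_ij / X_j:
  a_11 = 22.5/90 = 0.25, a_21 = 4.5/90 = 0.05, a_31 = 4.5/90 = 0.05, a_41 = 13.5/90 = 0.15
  a_12 = 25.5/170 = 0.15, a_22 = 8.5/170 = 0.05, a_32 = 42.5/170 = 0.25, a_42 = 17/170 = 0.10
  a_13 = 24/160 = 0.15, a_23 = 48/160 = 0.30, a_33 = 40/160 = 0.25, a_43 = 0/160 = 0.00
  a_14 = 0/140 = 0.00, a_24 = 63/140 = 0.45, a_34 = 14/140 = 0.10, a_44 = 49/140 = 0.35
I − A =
  [   0.75    -0.15    -0.15     0.00]
  [  -0.05     0.95    -0.30    -0.45]
  [  -0.05    -0.25     0.75    -0.10]
  [  -0.15    -0.10     0.00     0.65]
Compute the cofactors C_ij = (−1)^(i+j)·(3×3 minor ij) of I−A; the adjugate is their transpose:
adj(I−A) = Cᵀ =
  [ 0.377625   0.099000   0.115125   0.086250]
  [ 0.089250   0.358500   0.161250   0.273000]
  [ 0.068375   0.136500   0.414375   0.158250]
  [ 0.100875   0.078000   0.051375   0.461250]
det(I−A) = Σ_j (I−A)_1j·C_1j = (0.75)(0.377625) + (-0.15)(0.089250) + (-0.15)(0.068375) + (0.00)(0.100875) = 0.259575
(I − A)⁻¹ = adj(I−A) / det(I−A) ≈
  [   1.4548     0.3814     0.4435     0.3323]
  [   0.3438     1.3811     0.6212     1.0517]
  [   0.2634     0.5259     1.5964     0.6097]
  [   0.3886     0.3005     0.1979     1.7769]
Δx = (I − A)⁻¹ Δd with Δd having -10 in the Recycling component and 0 elsewhere.
So Δx_2 = L_21 · (-10), where L_21 = adj(I−A)_21 / det(I−A) = 0.089250 / 0.259575.
Δx_2 = 0.089250 × (-10) / 0.259575 = -0.8925 / 0.259575 ≈ -3.438.

Δx_2 = -3.438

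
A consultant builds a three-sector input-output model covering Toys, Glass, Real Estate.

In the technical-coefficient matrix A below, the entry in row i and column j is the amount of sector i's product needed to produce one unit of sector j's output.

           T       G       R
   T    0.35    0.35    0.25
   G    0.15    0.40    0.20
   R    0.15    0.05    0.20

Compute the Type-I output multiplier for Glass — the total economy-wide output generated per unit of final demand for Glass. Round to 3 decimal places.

I − A =
  [   0.65    -0.35    -0.25]
  [  -0.15     0.60    -0.20]
  [  -0.15    -0.05     0.80]
Cofactors of I−A, C_ij = (−1)^(i+j)·(minor ij) (rows/columns in the sector order above):
  C_11 = (0.60)(0.80) − (-0.20)(-0.05) = 0.4700
  C_12 = −[(-0.15)(0.80) − (-0.20)(-0.15)] = 0.1500
  C_13 = (-0.15)(-0.05) − (0.60)(-0.15) = 0.0975
  C_21 = −[(-0.35)(0.80) − (-0.25)(-0.05)] = 0.2925
  C_22 = (0.65)(0.80) − (-0.25)(-0.15) = 0.4825
  C_23 = −[(0.65)(-0.05) − (-0.35)(-0.15)] = 0.0850
  C_31 = (-0.35)(-0.20) − (-0.25)(0.60) = 0.2200
  C_32 = −[(0.65)(-0.20) − (-0.25)(-0.15)] = 0.1675
  C_33 = (0.65)(0.60) − (-0.35)(-0.15) = 0.3375
det(I−A) = Σ_j (I−A)_1j·C_1j = (0.65)(0.4700) + (-0.35)(0.1500) + (-0.25)(0.0975) = 0.228625
adj(I−A) = Cᵀ =
  [ 0.4700   0.2925   0.2200]
  [ 0.1500   0.4825   0.1675]
  [ 0.0975   0.0850   0.3375]
(I − A)⁻¹ = adj(I−A) / det(I−A) ≈
  [   2.0558     1.2794     0.9623]
  [   0.6561     2.1104     0.7326]
  [   0.4265     0.3718     1.4762]
The output multiplier for sector j is the column-j sum of the Leontief inverse (I − A)⁻¹ = adj(I−A) / det(I−A).
Column G of adj(I−A): (0.2925, 0.4825, 0.0850); det(I−A) = 0.228625.
m_G = (0.2925 + 0.4825 + 0.0850) / 0.228625 = 0.86 / 0.228625 ≈ 3.762.

m_G = 3.762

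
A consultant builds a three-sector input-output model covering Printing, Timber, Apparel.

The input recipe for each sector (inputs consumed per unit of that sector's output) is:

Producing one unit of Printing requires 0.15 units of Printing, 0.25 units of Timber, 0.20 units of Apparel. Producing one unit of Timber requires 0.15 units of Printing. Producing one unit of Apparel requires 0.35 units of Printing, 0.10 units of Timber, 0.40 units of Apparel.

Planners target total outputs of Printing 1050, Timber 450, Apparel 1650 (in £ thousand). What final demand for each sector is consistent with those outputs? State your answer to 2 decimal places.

d_P = 247.50, d_T = 22.50, d_A = 780.00

I − A =
  [   0.85    -0.15    -0.35]
  [  -0.25     1.00    -0.10]
  [  -0.20     0.00     0.60]
d = (I − A) x:
  d_P = (+0.85)·1050 + (-0.15)·450 + (-0.35)·1650 = 247.50
  d_T = (-0.25)·1050 + (+1.00)·450 + (-0.10)·1650 = 22.50
  d_A = (-0.20)·1050 + (+0.00)·450 + (+0.60)·1650 = 780.00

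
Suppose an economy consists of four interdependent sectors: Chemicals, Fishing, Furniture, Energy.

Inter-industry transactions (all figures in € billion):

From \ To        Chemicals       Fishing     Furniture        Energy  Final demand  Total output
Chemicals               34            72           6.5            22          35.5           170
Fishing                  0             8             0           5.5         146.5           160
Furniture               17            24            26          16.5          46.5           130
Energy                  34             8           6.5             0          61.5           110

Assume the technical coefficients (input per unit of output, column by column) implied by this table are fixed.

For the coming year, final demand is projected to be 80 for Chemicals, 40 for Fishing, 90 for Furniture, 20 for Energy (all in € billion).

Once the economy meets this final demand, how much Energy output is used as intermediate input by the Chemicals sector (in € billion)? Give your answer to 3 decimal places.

z_41 = 29.966

Technical coefficients a_ij = z_ij / X_j:
  a_11 = 34/170 = 0.20, a_21 = 0/170 = 0.00, a_31 = 17/170 = 0.10, a_41 = 34/170 = 0.20
  a_12 = 72/160 = 0.45, a_22 = 8/160 = 0.05, a_32 = 24/160 = 0.15, a_42 = 8/160 = 0.05
  a_13 = 6.5/130 = 0.05, a_23 = 0/130 = 0.00, a_33 = 26/130 = 0.20, a_43 = 6.5/130 = 0.05
  a_14 = 22/110 = 0.20, a_24 = 5.5/110 = 0.05, a_34 = 16.5/110 = 0.15, a_44 = 0/110 = 0.00
I − A =
  [   0.80    -0.45    -0.05    -0.20]
  [   0.00     0.95     0.00    -0.05]
  [  -0.10    -0.15     0.80    -0.15]
  [  -0.20    -0.05    -0.05     1.00]
Compute the cofactors C_ij = (−1)^(i+j)·(3×3 minor ij) of I−A; the adjugate is their transpose:
adj(I−A) = Cᵀ =
  [ 0.75050   0.37400   0.05800   0.17750]
  [ 0.00825   0.59450   0.00250   0.03175]
  [ 0.12475   0.17950   0.71550   0.14125]
  [ 0.15675   0.11350   0.04750   0.60325]
det(I−A) = Σ_j (I−A)_1j·C_1j = (0.80)(0.75050) + (-0.45)(0.00825) + (-0.05)(0.12475) + (-0.20)(0.15675) = 0.5591
(I − A)⁻¹ = adj(I−A) / det(I−A) ≈
  [   1.3423     0.6689     0.1037     0.3175]
  [   0.0148     1.0633     0.0045     0.0568]
  [   0.2231     0.3211     1.2797     0.2526]
  [   0.2804     0.2030     0.0850     1.0790]
First solve x = (I − A)⁻¹ d = adj(I−A)·d / det(I−A); in particular x_1 = (0.75050·80 + 0.37400·40 + 0.05800·90 + 0.17750·20) / 0.5591 = 83.77 / 0.5591 ≈ 149.83008.
Intermediate flow from 4 to 1: z_41 = a_41 · x_1 = 0.20 × 83.77 / 0.5591 = 16.754 / 0.5591 ≈ 29.966.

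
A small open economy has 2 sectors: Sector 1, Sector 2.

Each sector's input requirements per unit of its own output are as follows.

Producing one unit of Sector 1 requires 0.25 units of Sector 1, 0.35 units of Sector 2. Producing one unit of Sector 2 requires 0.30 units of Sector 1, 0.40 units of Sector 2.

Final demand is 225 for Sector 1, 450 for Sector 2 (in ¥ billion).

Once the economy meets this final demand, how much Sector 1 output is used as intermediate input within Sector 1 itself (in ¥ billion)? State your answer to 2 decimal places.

z_11 = 195.65

I − A =
  [   0.75    -0.30]
  [  -0.35     0.60]
det(I−A) = (0.75)(0.60) − (-0.30)(-0.35) = 0.3450
adj(I−A) = [[0.60, 0.30], [0.35, 0.75]]
(I − A)⁻¹ = adj(I−A) / det(I−A) ≈
  [   1.7391     0.8696]
  [   1.0145     2.1739]
First solve x = (I − A)⁻¹ d = adj(I−A)·d / det(I−A); in particular x_1 = (0.60·225 + 0.30·450) / 0.3450 = 270.00 / 0.3450 ≈ 782.6087.
Intermediate flow from 1 to 1: z_11 = a_11 · x_1 = 0.25 × 270.00 / 0.3450 = 67.50 / 0.3450 ≈ 195.65.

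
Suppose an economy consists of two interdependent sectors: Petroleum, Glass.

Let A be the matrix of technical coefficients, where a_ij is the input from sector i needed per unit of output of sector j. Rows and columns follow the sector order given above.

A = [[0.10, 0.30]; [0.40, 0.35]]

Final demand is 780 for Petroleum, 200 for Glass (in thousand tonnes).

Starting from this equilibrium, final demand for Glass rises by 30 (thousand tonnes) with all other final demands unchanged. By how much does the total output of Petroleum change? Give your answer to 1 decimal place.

I − A =
  [   0.90    -0.30]
  [  -0.40     0.65]
det(I−A) = (0.90)(0.65) − (-0.30)(-0.40) = 0.4650
adj(I−A) = [[0.65, 0.30], [0.40, 0.90]]
(I − A)⁻¹ = adj(I−A) / det(I−A) ≈
  [   1.3978     0.6452]
  [   0.8602     1.9355]
Δx = (I − A)⁻¹ Δd with Δd having +30 in the Glass component and 0 elsewhere.
So Δx_1 = L_12 · (+30), where L_12 = adj(I−A)_12 / det(I−A) = 0.30 / 0.4650.
Δx_1 = 0.30 × (+30) / 0.4650 = 9.00 / 0.4650 ≈ 19.4.

Δx_1 = 19.4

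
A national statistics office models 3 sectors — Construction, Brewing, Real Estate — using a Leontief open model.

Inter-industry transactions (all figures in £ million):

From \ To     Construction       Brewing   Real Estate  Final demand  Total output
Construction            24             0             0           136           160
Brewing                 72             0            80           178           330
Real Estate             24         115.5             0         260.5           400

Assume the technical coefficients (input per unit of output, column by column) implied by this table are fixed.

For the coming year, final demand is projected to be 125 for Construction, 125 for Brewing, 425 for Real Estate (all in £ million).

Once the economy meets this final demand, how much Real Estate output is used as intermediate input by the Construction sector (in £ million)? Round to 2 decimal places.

z_RC = 22.06

Technical coefficients a_ij = z_ij / X_j:
  a_CC = 24/160 = 0.15, a_BC = 72/160 = 0.45, a_RC = 24/160 = 0.15
  a_CB = 0/330 = 0.00, a_BB = 0/330 = 0.00, a_RB = 115.5/330 = 0.35
  a_CR = 0/400 = 0.00, a_BR = 80/400 = 0.20, a_RR = 0/400 = 0.00
I − A =
  [   0.85     0.00     0.00]
  [  -0.45     1.00    -0.20]
  [  -0.15    -0.35     1.00]
Cofactors of I−A, C_ij = (−1)^(i+j)·(minor ij) (rows/columns in the sector order above):
  C_11 = (1.00)(1.00) − (-0.20)(-0.35) = 0.9300
  C_12 = −[(-0.45)(1.00) − (-0.20)(-0.15)] = 0.4800
  C_13 = (-0.45)(-0.35) − (1.00)(-0.15) = 0.3075
  C_21 = −[(0.00)(1.00) − (0.00)(-0.35)] = 0.0000
  C_22 = (0.85)(1.00) − (0.00)(-0.15) = 0.8500
  C_23 = −[(0.85)(-0.35) − (0.00)(-0.15)] = 0.2975
  C_31 = (0.00)(-0.20) − (0.00)(1.00) = 0.0000
  C_32 = −[(0.85)(-0.20) − (0.00)(-0.45)] = 0.1700
  C_33 = (0.85)(1.00) − (0.00)(-0.45) = 0.8500
det(I−A) = Σ_j (I−A)_1j·C_1j = (0.85)(0.9300) + (0.00)(0.4800) + (0.00)(0.3075) = 0.7905
adj(I−A) = Cᵀ =
  [ 0.9300   0.0000   0.0000]
  [ 0.4800   0.8500   0.1700]
  [ 0.3075   0.2975   0.8500]
(I − A)⁻¹ = adj(I−A) / det(I−A) ≈
  [   1.1765     0.0000     0.0000]
  [   0.6072     1.0753     0.2151]
  [   0.3890     0.3763     1.0753]
First solve x = (I − A)⁻¹ d = adj(I−A)·d / det(I−A); in particular x_C = (0.9300·125 + 0.0000·125 + 0.0000·425) / 0.7905 = 116.25 / 0.7905 ≈ 147.0588.
Intermediate flow from R to C: z_RC = a_RC · x_C = 0.15 × 116.25 / 0.7905 = 17.4375 / 0.7905 ≈ 22.06.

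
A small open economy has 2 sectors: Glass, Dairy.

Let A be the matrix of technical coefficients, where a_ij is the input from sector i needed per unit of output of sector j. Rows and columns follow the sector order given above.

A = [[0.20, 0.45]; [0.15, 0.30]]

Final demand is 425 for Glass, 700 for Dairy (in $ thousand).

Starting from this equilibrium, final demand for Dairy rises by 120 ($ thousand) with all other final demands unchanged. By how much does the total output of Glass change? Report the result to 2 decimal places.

I − A =
  [   0.80    -0.45]
  [  -0.15     0.70]
det(I−A) = (0.80)(0.70) − (-0.45)(-0.15) = 0.4925
adj(I−A) = [[0.70, 0.45], [0.15, 0.80]]
(I − A)⁻¹ = adj(I−A) / det(I−A) ≈
  [   1.4213     0.9137]
  [   0.3046     1.6244]
Δx = (I − A)⁻¹ Δd with Δd having +120 in the Dairy component and 0 elsewhere.
So Δx_1 = L_12 · (+120), where L_12 = adj(I−A)_12 / det(I−A) = 0.45 / 0.4925.
Δx_1 = 0.45 × (+120) / 0.4925 = 54.00 / 0.4925 ≈ 109.64.

Δx_1 = 109.64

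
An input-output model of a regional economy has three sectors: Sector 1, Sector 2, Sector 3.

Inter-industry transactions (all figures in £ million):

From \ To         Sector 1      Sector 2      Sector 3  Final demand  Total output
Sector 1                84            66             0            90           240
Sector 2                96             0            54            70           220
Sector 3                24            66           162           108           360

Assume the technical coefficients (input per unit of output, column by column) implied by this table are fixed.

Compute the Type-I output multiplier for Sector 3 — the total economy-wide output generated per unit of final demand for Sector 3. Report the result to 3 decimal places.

m_3 = 2.609

Technical coefficients a_ij = z_ij / X_j:
  a_11 = 84/240 = 0.35, a_21 = 96/240 = 0.40, a_31 = 24/240 = 0.10
  a_12 = 66/220 = 0.30, a_22 = 0/220 = 0.00, a_32 = 66/220 = 0.30
  a_13 = 0/360 = 0.00, a_23 = 54/360 = 0.15, a_33 = 162/360 = 0.45
I − A =
  [   0.65    -0.30     0.00]
  [  -0.40     1.00    -0.15]
  [  -0.10    -0.30     0.55]
Cofactors of I−A, C_ij = (−1)^(i+j)·(minor ij) (rows/columns in the sector order above):
  C_11 = (1.00)(0.55) − (-0.15)(-0.30) = 0.5050
  C_12 = −[(-0.40)(0.55) − (-0.15)(-0.10)] = 0.2350
  C_13 = (-0.40)(-0.30) − (1.00)(-0.10) = 0.2200
  C_21 = −[(-0.30)(0.55) − (0.00)(-0.30)] = 0.1650
  C_22 = (0.65)(0.55) − (0.00)(-0.10) = 0.3575
  C_23 = −[(0.65)(-0.30) − (-0.30)(-0.10)] = 0.2250
  C_31 = (-0.30)(-0.15) − (0.00)(1.00) = 0.0450
  C_32 = −[(0.65)(-0.15) − (0.00)(-0.40)] = 0.0975
  C_33 = (0.65)(1.00) − (-0.30)(-0.40) = 0.5300
det(I−A) = Σ_j (I−A)_1j·C_1j = (0.65)(0.5050) + (-0.30)(0.2350) + (0.00)(0.2200) = 0.25775
adj(I−A) = Cᵀ =
  [ 0.5050   0.1650   0.0450]
  [ 0.2350   0.3575   0.0975]
  [ 0.2200   0.2250   0.5300]
(I − A)⁻¹ = adj(I−A) / det(I−A) ≈
  [   1.9593     0.6402     0.1746]
  [   0.9117     1.3870     0.3783]
  [   0.8535     0.8729     2.0563]
The output multiplier for sector j is the column-j sum of the Leontief inverse (I − A)⁻¹ = adj(I−A) / det(I−A).
Column 3 of adj(I−A): (0.0450, 0.0975, 0.5300); det(I−A) = 0.25775.
m_3 = (0.0450 + 0.0975 + 0.5300) / 0.25775 = 0.6725 / 0.25775 ≈ 2.609.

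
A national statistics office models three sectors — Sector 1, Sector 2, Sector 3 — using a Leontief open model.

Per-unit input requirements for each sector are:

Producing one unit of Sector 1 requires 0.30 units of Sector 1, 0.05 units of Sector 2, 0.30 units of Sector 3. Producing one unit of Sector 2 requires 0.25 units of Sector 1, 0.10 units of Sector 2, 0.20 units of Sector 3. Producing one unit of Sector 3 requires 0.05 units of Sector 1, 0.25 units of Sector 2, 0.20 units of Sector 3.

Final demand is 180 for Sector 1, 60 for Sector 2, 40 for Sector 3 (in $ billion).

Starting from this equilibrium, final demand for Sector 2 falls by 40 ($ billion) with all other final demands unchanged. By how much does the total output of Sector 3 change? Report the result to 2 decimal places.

Δx_3 = -20.18

I − A =
  [   0.70    -0.25    -0.05]
  [  -0.05     0.90    -0.25]
  [  -0.30    -0.20     0.80]
Cofactors of I−A, C_ij = (−1)^(i+j)·(minor ij) (rows/columns in the sector order above):
  C_11 = (0.90)(0.80) − (-0.25)(-0.20) = 0.6700
  C_12 = −[(-0.05)(0.80) − (-0.25)(-0.30)] = 0.1150
  C_13 = (-0.05)(-0.20) − (0.90)(-0.30) = 0.2800
  C_21 = −[(-0.25)(0.80) − (-0.05)(-0.20)] = 0.2100
  C_22 = (0.70)(0.80) − (-0.05)(-0.30) = 0.5450
  C_23 = −[(0.70)(-0.20) − (-0.25)(-0.30)] = 0.2150
  C_31 = (-0.25)(-0.25) − (-0.05)(0.90) = 0.1075
  C_32 = −[(0.70)(-0.25) − (-0.05)(-0.05)] = 0.1775
  C_33 = (0.70)(0.90) − (-0.25)(-0.05) = 0.6175
det(I−A) = Σ_j (I−A)_1j·C_1j = (0.70)(0.6700) + (-0.25)(0.1150) + (-0.05)(0.2800) = 0.42625
adj(I−A) = Cᵀ =
  [ 0.6700   0.2100   0.1075]
  [ 0.1150   0.5450   0.1775]
  [ 0.2800   0.2150   0.6175]
(I − A)⁻¹ = adj(I−A) / det(I−A) ≈
  [   1.5718     0.4927     0.2522]
  [   0.2698     1.2786     0.4164]
  [   0.6569     0.5044     1.4487]
Δx = (I − A)⁻¹ Δd with Δd having -40 in the Sector 2 component and 0 elsewhere.
So Δx_3 = L_32 · (-40), where L_32 = adj(I−A)_32 / det(I−A) = 0.2150 / 0.42625.
Δx_3 = 0.2150 × (-40) / 0.42625 = -8.60 / 0.42625 ≈ -20.18.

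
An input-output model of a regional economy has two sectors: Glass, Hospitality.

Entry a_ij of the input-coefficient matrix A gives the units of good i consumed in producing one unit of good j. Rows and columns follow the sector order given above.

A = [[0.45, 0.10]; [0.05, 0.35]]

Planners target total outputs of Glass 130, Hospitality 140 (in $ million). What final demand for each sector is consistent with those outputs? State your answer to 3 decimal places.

d_1 = 57.500, d_2 = 84.500

I − A =
  [   0.55    -0.10]
  [  -0.05     0.65]
d = (I − A) x:
  d_1 = (+0.55)·130 + (-0.10)·140 = 57.500
  d_2 = (-0.05)·130 + (+0.65)·140 = 84.500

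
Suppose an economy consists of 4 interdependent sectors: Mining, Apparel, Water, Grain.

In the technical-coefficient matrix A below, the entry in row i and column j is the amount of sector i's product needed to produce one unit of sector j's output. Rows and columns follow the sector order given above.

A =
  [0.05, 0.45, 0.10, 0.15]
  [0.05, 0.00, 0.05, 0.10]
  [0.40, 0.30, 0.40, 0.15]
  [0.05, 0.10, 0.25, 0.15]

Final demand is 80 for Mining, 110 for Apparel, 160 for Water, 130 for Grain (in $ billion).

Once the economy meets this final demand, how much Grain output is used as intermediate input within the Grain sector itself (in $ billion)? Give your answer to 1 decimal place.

z_44 = 58.8

I − A =
  [   0.95    -0.45    -0.10    -0.15]
  [  -0.05     1.00    -0.05    -0.10]
  [  -0.40    -0.30     0.60    -0.15]
  [  -0.05    -0.10    -0.25     0.85]
Compute the cofactors C_ij = (−1)^(i+j)·(3×3 minor ij) of I−A; the adjugate is their transpose:
adj(I−A) = Cᵀ =
  [ 0.445500   0.259875   0.152625   0.136125]
  [ 0.054000   0.394625   0.070375   0.068375]
  [ 0.358500   0.416625   0.768375   0.247875]
  [ 0.138000   0.184250   0.243250   0.491750]
det(I−A) = Σ_j (I−A)_1j·C_1j = (0.95)(0.445500) + (-0.45)(0.054000) + (-0.10)(0.358500) + (-0.15)(0.138000) = 0.342375
(I − A)⁻¹ = adj(I−A) / det(I−A) ≈
  [   1.3012     0.7590     0.4458     0.3976]
  [   0.1577     1.1526     0.2055     0.1997]
  [   1.0471     1.2169     2.2442     0.7240]
  [   0.4031     0.5382     0.7105     1.4363]
First solve x = (I − A)⁻¹ d = adj(I−A)·d / det(I−A); in particular x_4 = (0.138000·80 + 0.184250·110 + 0.243250·160 + 0.491750·130) / 0.342375 = 134.155 / 0.342375 ≈ 391.836.
Intermediate flow from 4 to 4: z_44 = a_44 · x_4 = 0.15 × 134.155 / 0.342375 = 20.12325 / 0.342375 ≈ 58.8.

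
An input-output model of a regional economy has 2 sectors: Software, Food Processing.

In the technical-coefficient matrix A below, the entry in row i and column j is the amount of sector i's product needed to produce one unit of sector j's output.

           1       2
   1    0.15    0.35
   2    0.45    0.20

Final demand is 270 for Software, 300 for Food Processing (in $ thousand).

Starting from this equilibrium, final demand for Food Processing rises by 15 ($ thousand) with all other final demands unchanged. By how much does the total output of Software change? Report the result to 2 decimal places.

Δx_1 = 10.05

I − A =
  [   0.85    -0.35]
  [  -0.45     0.80]
det(I−A) = (0.85)(0.80) − (-0.35)(-0.45) = 0.5225
adj(I−A) = [[0.80, 0.35], [0.45, 0.85]]
(I − A)⁻¹ = adj(I−A) / det(I−A) ≈
  [   1.5311     0.6699]
  [   0.8612     1.6268]
Δx = (I − A)⁻¹ Δd with Δd having +15 in the Food Processing component and 0 elsewhere.
So Δx_1 = L_12 · (+15), where L_12 = adj(I−A)_12 / det(I−A) = 0.35 / 0.5225.
Δx_1 = 0.35 × (+15) / 0.5225 = 5.25 / 0.5225 ≈ 10.05.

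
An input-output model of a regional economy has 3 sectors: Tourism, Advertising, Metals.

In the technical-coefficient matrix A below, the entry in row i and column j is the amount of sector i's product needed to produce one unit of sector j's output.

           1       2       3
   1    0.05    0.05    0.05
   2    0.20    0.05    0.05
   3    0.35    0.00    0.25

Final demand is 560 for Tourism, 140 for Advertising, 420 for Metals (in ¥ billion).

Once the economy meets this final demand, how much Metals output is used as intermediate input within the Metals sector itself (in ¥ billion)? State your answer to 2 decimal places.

I − A =
  [   0.95    -0.05    -0.05]
  [  -0.20     0.95    -0.05]
  [  -0.35     0.00     0.75]
Cofactors of I−A, C_ij = (−1)^(i+j)·(minor ij) (rows/columns in the sector order above):
  C_11 = (0.95)(0.75) − (-0.05)(0.00) = 0.7125
  C_12 = −[(-0.20)(0.75) − (-0.05)(-0.35)] = 0.1675
  C_13 = (-0.20)(0.00) − (0.95)(-0.35) = 0.3325
  C_21 = −[(-0.05)(0.75) − (-0.05)(0.00)] = 0.0375
  C_22 = (0.95)(0.75) − (-0.05)(-0.35) = 0.6950
  C_23 = −[(0.95)(0.00) − (-0.05)(-0.35)] = 0.0175
  C_31 = (-0.05)(-0.05) − (-0.05)(0.95) = 0.0500
  C_32 = −[(0.95)(-0.05) − (-0.05)(-0.20)] = 0.0575
  C_33 = (0.95)(0.95) − (-0.05)(-0.20) = 0.8925
det(I−A) = Σ_j (I−A)_1j·C_1j = (0.95)(0.7125) + (-0.05)(0.1675) + (-0.05)(0.3325) = 0.651875
adj(I−A) = Cᵀ =
  [ 0.7125   0.0375   0.0500]
  [ 0.1675   0.6950   0.0575]
  [ 0.3325   0.0175   0.8925]
(I − A)⁻¹ = adj(I−A) / det(I−A) ≈
  [   1.0930     0.0575     0.0767]
  [   0.2570     1.0662     0.0882]
  [   0.5101     0.0268     1.3691]
First solve x = (I − A)⁻¹ d = adj(I−A)·d / det(I−A); in particular x_3 = (0.3325·560 + 0.0175·140 + 0.8925·420) / 0.651875 = 563.50 / 0.651875 ≈ 864.4295.
Intermediate flow from 3 to 3: z_33 = a_33 · x_3 = 0.25 × 563.50 / 0.651875 = 140.875 / 0.651875 ≈ 216.11.

z_33 = 216.11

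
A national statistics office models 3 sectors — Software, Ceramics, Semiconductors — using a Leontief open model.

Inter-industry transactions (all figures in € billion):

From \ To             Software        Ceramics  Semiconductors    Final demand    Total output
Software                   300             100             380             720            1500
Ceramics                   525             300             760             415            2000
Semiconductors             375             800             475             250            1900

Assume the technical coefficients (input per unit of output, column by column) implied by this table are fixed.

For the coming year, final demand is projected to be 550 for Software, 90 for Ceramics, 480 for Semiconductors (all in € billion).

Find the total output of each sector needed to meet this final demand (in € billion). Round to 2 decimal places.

Technical coefficients a_ij = z_ij / X_j:
  a_11 = 300/1500 = 0.20, a_21 = 525/1500 = 0.35, a_31 = 375/1500 = 0.25
  a_12 = 100/2000 = 0.05, a_22 = 300/2000 = 0.15, a_32 = 800/2000 = 0.40
  a_13 = 380/1900 = 0.20, a_23 = 760/1900 = 0.40, a_33 = 475/1900 = 0.25
I − A =
  [   0.80    -0.05    -0.20]
  [  -0.35     0.85    -0.40]
  [  -0.25    -0.40     0.75]
Cofactors of I−A, C_ij = (−1)^(i+j)·(minor ij) (rows/columns in the sector order above):
  C_11 = (0.85)(0.75) − (-0.40)(-0.40) = 0.4775
  C_12 = −[(-0.35)(0.75) − (-0.40)(-0.25)] = 0.3625
  C_13 = (-0.35)(-0.40) − (0.85)(-0.25) = 0.3525
  C_21 = −[(-0.05)(0.75) − (-0.20)(-0.40)] = 0.1175
  C_22 = (0.80)(0.75) − (-0.20)(-0.25) = 0.5500
  C_23 = −[(0.80)(-0.40) − (-0.05)(-0.25)] = 0.3325
  C_31 = (-0.05)(-0.40) − (-0.20)(0.85) = 0.1900
  C_32 = −[(0.80)(-0.40) − (-0.20)(-0.35)] = 0.3900
  C_33 = (0.80)(0.85) − (-0.05)(-0.35) = 0.6625
det(I−A) = Σ_j (I−A)_1j·C_1j = (0.80)(0.4775) + (-0.05)(0.3625) + (-0.20)(0.3525) = 0.293375
adj(I−A) = Cᵀ =
  [ 0.4775   0.1175   0.1900]
  [ 0.3625   0.5500   0.3900]
  [ 0.3525   0.3325   0.6625]
(I − A)⁻¹ = adj(I−A) / det(I−A) ≈
  [   1.6276     0.4005     0.6476]
  [   1.2356     1.8747     1.3294]
  [   1.2015     1.1334     2.2582]
x = (I − A)⁻¹ d = adj(I−A)·d / det(I−A), with det(I−A) = 0.293375:
  x_1 = (0.4775·550 + 0.1175·90 + 0.1900·480) / 0.293375 = 364.40 / 0.293375 ≈ 1242.10
  x_2 = (0.3625·550 + 0.5500·90 + 0.3900·480) / 0.293375 = 436.075 / 0.293375 ≈ 1486.41
  x_3 = (0.3525·550 + 0.3325·90 + 0.6625·480) / 0.293375 = 541.80 / 0.293375 ≈ 1846.78

x_1 = 1242.10, x_2 = 1486.41, x_3 = 1846.78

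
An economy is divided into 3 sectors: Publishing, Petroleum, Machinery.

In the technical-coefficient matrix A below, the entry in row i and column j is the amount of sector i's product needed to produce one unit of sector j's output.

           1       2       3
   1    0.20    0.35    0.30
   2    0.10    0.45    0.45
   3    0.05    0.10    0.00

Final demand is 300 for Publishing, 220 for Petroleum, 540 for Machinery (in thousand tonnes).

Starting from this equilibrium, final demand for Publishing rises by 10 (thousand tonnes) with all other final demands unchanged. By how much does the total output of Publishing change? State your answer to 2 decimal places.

Δx_1 = 14.43

I − A =
  [   0.80    -0.35    -0.30]
  [  -0.10     0.55    -0.45]
  [  -0.05    -0.10     1.00]
Cofactors of I−A, C_ij = (−1)^(i+j)·(minor ij) (rows/columns in the sector order above):
  C_11 = (0.55)(1.00) − (-0.45)(-0.10) = 0.5050
  C_12 = −[(-0.10)(1.00) − (-0.45)(-0.05)] = 0.1225
  C_13 = (-0.10)(-0.10) − (0.55)(-0.05) = 0.0375
  C_21 = −[(-0.35)(1.00) − (-0.30)(-0.10)] = 0.3800
  C_22 = (0.80)(1.00) − (-0.30)(-0.05) = 0.7850
  C_23 = −[(0.80)(-0.10) − (-0.35)(-0.05)] = 0.0975
  C_31 = (-0.35)(-0.45) − (-0.30)(0.55) = 0.3225
  C_32 = −[(0.80)(-0.45) − (-0.30)(-0.10)] = 0.3900
  C_33 = (0.80)(0.55) − (-0.35)(-0.10) = 0.4050
det(I−A) = Σ_j (I−A)_1j·C_1j = (0.80)(0.5050) + (-0.35)(0.1225) + (-0.30)(0.0375) = 0.349875
adj(I−A) = Cᵀ =
  [ 0.5050   0.3800   0.3225]
  [ 0.1225   0.7850   0.3900]
  [ 0.0375   0.0975   0.4050]
(I − A)⁻¹ = adj(I−A) / det(I−A) ≈
  [   1.4434     1.0861     0.9218]
  [   0.3501     2.2437     1.1147]
  [   0.1072     0.2787     1.1576]
Δx = (I − A)⁻¹ Δd with Δd having +10 in the Publishing component and 0 elsewhere.
So Δx_1 = L_11 · (+10), where L_11 = adj(I−A)_11 / det(I−A) = 0.5050 / 0.349875.
Δx_1 = 0.5050 × (+10) / 0.349875 = 5.05 / 0.349875 ≈ 14.43.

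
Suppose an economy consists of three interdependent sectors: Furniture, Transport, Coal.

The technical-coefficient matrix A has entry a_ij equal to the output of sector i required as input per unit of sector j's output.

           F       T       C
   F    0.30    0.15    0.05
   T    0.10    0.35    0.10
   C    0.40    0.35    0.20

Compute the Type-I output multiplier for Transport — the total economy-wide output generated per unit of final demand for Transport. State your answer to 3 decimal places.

m_T = 3.203

I − A =
  [   0.70    -0.15    -0.05]
  [  -0.10     0.65    -0.10]
  [  -0.40    -0.35     0.80]
Cofactors of I−A, C_ij = (−1)^(i+j)·(minor ij) (rows/columns in the sector order above):
  C_11 = (0.65)(0.80) − (-0.10)(-0.35) = 0.4850
  C_12 = −[(-0.10)(0.80) − (-0.10)(-0.40)] = 0.1200
  C_13 = (-0.10)(-0.35) − (0.65)(-0.40) = 0.2950
  C_21 = −[(-0.15)(0.80) − (-0.05)(-0.35)] = 0.1375
  C_22 = (0.70)(0.80) − (-0.05)(-0.40) = 0.5400
  C_23 = −[(0.70)(-0.35) − (-0.15)(-0.40)] = 0.3050
  C_31 = (-0.15)(-0.10) − (-0.05)(0.65) = 0.0475
  C_32 = −[(0.70)(-0.10) − (-0.05)(-0.10)] = 0.0750
  C_33 = (0.70)(0.65) − (-0.15)(-0.10) = 0.4400
det(I−A) = Σ_j (I−A)_1j·C_1j = (0.70)(0.4850) + (-0.15)(0.1200) + (-0.05)(0.2950) = 0.30675
adj(I−A) = Cᵀ =
  [ 0.4850   0.1375   0.0475]
  [ 0.1200   0.5400   0.0750]
  [ 0.2950   0.3050   0.4400]
(I − A)⁻¹ = adj(I−A) / det(I−A) ≈
  [   1.5811     0.4482     0.1548]
  [   0.3912     1.7604     0.2445]
  [   0.9617     0.9943     1.4344]
The output multiplier for sector j is the column-j sum of the Leontief inverse (I − A)⁻¹ = adj(I−A) / det(I−A).
Column T of adj(I−A): (0.1375, 0.5400, 0.3050); det(I−A) = 0.30675.
m_T = (0.1375 + 0.5400 + 0.3050) / 0.30675 = 0.9825 / 0.30675 ≈ 3.203.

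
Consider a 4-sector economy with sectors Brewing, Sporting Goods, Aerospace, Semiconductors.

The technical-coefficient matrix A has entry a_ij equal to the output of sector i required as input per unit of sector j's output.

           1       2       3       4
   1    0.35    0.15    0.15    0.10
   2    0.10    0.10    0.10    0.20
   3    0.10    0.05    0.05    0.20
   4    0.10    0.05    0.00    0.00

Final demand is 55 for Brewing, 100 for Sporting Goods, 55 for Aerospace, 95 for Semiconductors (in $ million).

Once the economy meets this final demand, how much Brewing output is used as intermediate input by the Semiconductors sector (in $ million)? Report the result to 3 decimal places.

I − A =
  [   0.65    -0.15    -0.15    -0.10]
  [  -0.10     0.90    -0.10    -0.20]
  [  -0.10    -0.05     0.95    -0.20]
  [  -0.10    -0.05     0.00     1.00]
Compute the cofactors C_ij = (−1)^(i+j)·(3×3 minor ij) of I−A; the adjugate is their transpose:
adj(I−A) = Cᵀ =
  [ 0.839500   0.156250   0.149000   0.145000]
  [ 0.126000   0.590000   0.082000   0.147000]
  [ 0.114000   0.057000   0.551000   0.133000]
  [ 0.090250   0.045125   0.019000   0.522500]
det(I−A) = Σ_j (I−A)_1j·C_1j = (0.65)(0.839500) + (-0.15)(0.126000) + (-0.15)(0.114000) + (-0.10)(0.090250) = 0.50065
(I − A)⁻¹ = adj(I−A) / det(I−A) ≈
  [   1.6768     0.3121     0.2976     0.2896]
  [   0.2517     1.1785     0.1638     0.2936]
  [   0.2277     0.1139     1.1006     0.2657]
  [   0.1803     0.0901     0.0380     1.0436]
First solve x = (I − A)⁻¹ d = adj(I−A)·d / det(I−A); in particular x_4 = (0.090250·55 + 0.045125·100 + 0.019000·55 + 0.522500·95) / 0.50065 = 60.15875 / 0.50065 ≈ 120.16129.
Intermediate flow from 1 to 4: z_14 = a_14 · x_4 = 0.10 × 60.15875 / 0.50065 = 6.015875 / 0.50065 ≈ 12.016.

z_14 = 12.016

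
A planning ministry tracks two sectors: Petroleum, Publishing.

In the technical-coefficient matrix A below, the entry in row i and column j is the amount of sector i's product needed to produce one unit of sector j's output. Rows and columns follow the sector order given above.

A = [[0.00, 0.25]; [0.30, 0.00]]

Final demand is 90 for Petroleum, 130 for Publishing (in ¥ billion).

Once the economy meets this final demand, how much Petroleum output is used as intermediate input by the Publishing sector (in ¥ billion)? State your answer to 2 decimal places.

z_12 = 42.43

I − A =
  [   1.00    -0.25]
  [  -0.30     1.00]
det(I−A) = (1.00)(1.00) − (-0.25)(-0.30) = 0.9250
adj(I−A) = [[1.00, 0.25], [0.30, 1.00]]
(I − A)⁻¹ = adj(I−A) / det(I−A) ≈
  [   1.0811     0.2703]
  [   0.3243     1.0811]
First solve x = (I − A)⁻¹ d = adj(I−A)·d / det(I−A); in particular x_2 = (0.30·90 + 1.00·130) / 0.9250 = 157.00 / 0.9250 ≈ 169.7297.
Intermediate flow from 1 to 2: z_12 = a_12 · x_2 = 0.25 × 157.00 / 0.9250 = 39.25 / 0.9250 ≈ 42.43.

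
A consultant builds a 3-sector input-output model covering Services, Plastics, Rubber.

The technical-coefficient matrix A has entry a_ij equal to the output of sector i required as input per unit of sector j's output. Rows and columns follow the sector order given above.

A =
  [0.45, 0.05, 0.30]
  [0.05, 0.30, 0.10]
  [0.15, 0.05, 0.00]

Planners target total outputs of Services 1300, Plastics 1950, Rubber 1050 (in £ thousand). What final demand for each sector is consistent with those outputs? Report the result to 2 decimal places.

I − A =
  [   0.55    -0.05    -0.30]
  [  -0.05     0.70    -0.10]
  [  -0.15    -0.05     1.00]
d = (I − A) x:
  d_S = (+0.55)·1300 + (-0.05)·1950 + (-0.30)·1050 = 302.50
  d_P = (-0.05)·1300 + (+0.70)·1950 + (-0.10)·1050 = 1195.00
  d_R = (-0.15)·1300 + (-0.05)·1950 + (+1.00)·1050 = 757.50

d_S = 302.50, d_P = 1195.00, d_R = 757.50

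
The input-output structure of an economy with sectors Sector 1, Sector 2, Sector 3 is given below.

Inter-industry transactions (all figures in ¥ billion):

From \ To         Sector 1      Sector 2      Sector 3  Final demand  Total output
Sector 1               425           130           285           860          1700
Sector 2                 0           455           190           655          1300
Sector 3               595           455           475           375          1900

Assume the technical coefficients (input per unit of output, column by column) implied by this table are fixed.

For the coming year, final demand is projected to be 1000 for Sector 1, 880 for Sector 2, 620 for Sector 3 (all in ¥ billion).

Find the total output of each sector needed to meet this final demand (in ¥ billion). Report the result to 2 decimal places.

x_1 = 2092.29, x_2 = 1757.42, x_3 = 2623.20

Technical coefficients a_ij = z_ij / X_j:
  a_11 = 425/1700 = 0.25, a_21 = 0/1700 = 0.00, a_31 = 595/1700 = 0.35
  a_12 = 130/1300 = 0.10, a_22 = 455/1300 = 0.35, a_32 = 455/1300 = 0.35
  a_13 = 285/1900 = 0.15, a_23 = 190/1900 = 0.10, a_33 = 475/1900 = 0.25
I − A =
  [   0.75    -0.10    -0.15]
  [   0.00     0.65    -0.10]
  [  -0.35    -0.35     0.75]
Cofactors of I−A, C_ij = (−1)^(i+j)·(minor ij) (rows/columns in the sector order above):
  C_11 = (0.65)(0.75) − (-0.10)(-0.35) = 0.4525
  C_12 = −[(0.00)(0.75) − (-0.10)(-0.35)] = 0.0350
  C_13 = (0.00)(-0.35) − (0.65)(-0.35) = 0.2275
  C_21 = −[(-0.10)(0.75) − (-0.15)(-0.35)] = 0.1275
  C_22 = (0.75)(0.75) − (-0.15)(-0.35) = 0.5100
  C_23 = −[(0.75)(-0.35) − (-0.10)(-0.35)] = 0.2975
  C_31 = (-0.10)(-0.10) − (-0.15)(0.65) = 0.1075
  C_32 = −[(0.75)(-0.10) − (-0.15)(0.00)] = 0.0750
  C_33 = (0.75)(0.65) − (-0.10)(0.00) = 0.4875
det(I−A) = Σ_j (I−A)_1j·C_1j = (0.75)(0.4525) + (-0.10)(0.0350) + (-0.15)(0.2275) = 0.30175
adj(I−A) = Cᵀ =
  [ 0.4525   0.1275   0.1075]
  [ 0.0350   0.5100   0.0750]
  [ 0.2275   0.2975   0.4875]
(I − A)⁻¹ = adj(I−A) / det(I−A) ≈
  [   1.4996     0.4225     0.3563]
  [   0.1160     1.6901     0.2486]
  [   0.7539     0.9859     1.6156]
x = (I − A)⁻¹ d = adj(I−A)·d / det(I−A), with det(I−A) = 0.30175:
  x_1 = (0.4525·1000 + 0.1275·880 + 0.1075·620) / 0.30175 = 631.35 / 0.30175 ≈ 2092.29
  x_2 = (0.0350·1000 + 0.5100·880 + 0.0750·620) / 0.30175 = 530.30 / 0.30175 ≈ 1757.42
  x_3 = (0.2275·1000 + 0.2975·880 + 0.4875·620) / 0.30175 = 791.55 / 0.30175 ≈ 2623.20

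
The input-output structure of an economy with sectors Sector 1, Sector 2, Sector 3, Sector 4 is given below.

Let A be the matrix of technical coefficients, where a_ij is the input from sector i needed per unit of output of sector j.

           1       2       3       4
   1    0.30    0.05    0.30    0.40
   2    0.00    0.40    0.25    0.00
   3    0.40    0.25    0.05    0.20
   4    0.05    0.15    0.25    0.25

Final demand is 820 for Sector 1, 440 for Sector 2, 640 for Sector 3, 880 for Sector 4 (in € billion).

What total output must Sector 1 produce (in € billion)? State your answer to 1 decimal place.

I − A =
  [   0.70    -0.05    -0.30    -0.40]
  [   0.00     0.60    -0.25     0.00]
  [  -0.40    -0.25     0.95    -0.20]
  [  -0.05    -0.15    -0.25     0.75]
Compute the cofactors C_ij = (−1)^(i+j)·(3×3 minor ij) of I−A; the adjugate is their transpose:
adj(I−A) = Cᵀ =
  [ 0.343125   0.180375   0.219375   0.241500]
  [ 0.077500   0.311750   0.126250   0.075000]
  [ 0.186000   0.186750   0.303000   0.180000]
  [ 0.100375   0.136625   0.140875   0.278250]
det(I−A) = Σ_j (I−A)_1j·C_1j = (0.70)(0.343125) + (-0.05)(0.077500) + (-0.30)(0.186000) + (-0.40)(0.100375) = 0.1403625
(I − A)⁻¹ = adj(I−A) / det(I−A) ≈
  [   2.4446     1.2851     1.5629     1.7205]
  [   0.5521     2.2210     0.8995     0.5343]
  [   1.3251     1.3305     2.1587     1.2824]
  [   0.7151     0.9734     1.0037     1.9824]
x = (I − A)⁻¹ d = adj(I−A)·d / det(I−A), with det(I−A) = 0.1403625:
  x_1 = (0.343125·820 + 0.180375·440 + 0.219375·640 + 0.241500·880) / 0.1403625 = 713.6475 / 0.1403625 ≈ 5084.3
  x_2 = (0.077500·820 + 0.311750·440 + 0.126250·640 + 0.075000·880) / 0.1403625 = 347.52 / 0.1403625 ≈ 2475.9
  x_3 = (0.186000·820 + 0.186750·440 + 0.303000·640 + 0.180000·880) / 0.1403625 = 587.01 / 0.1403625 ≈ 4182.1
  x_4 = (0.100375·820 + 0.136625·440 + 0.140875·640 + 0.278250·880) / 0.1403625 = 477.4425 / 0.1403625 ≈ 3401.5

x_1 = 5084.3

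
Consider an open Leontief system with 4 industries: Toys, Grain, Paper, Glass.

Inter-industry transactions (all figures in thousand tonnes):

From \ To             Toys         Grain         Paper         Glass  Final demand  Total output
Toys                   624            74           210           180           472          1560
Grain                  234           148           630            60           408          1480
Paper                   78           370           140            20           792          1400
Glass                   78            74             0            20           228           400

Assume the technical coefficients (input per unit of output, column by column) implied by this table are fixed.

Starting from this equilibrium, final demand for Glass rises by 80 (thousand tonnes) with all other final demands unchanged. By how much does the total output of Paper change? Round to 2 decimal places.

Δx_3 = 19.61

Technical coefficients a_ij = z_ij / X_j:
  a_11 = 624/1560 = 0.40, a_21 = 234/1560 = 0.15, a_31 = 78/1560 = 0.05, a_41 = 78/1560 = 0.05
  a_12 = 74/1480 = 0.05, a_22 = 148/1480 = 0.10, a_32 = 370/1480 = 0.25, a_42 = 74/1480 = 0.05
  a_13 = 210/1400 = 0.15, a_23 = 630/1400 = 0.45, a_33 = 140/1400 = 0.10, a_43 = 0/1400 = 0.00
  a_14 = 180/400 = 0.45, a_24 = 60/400 = 0.15, a_34 = 20/400 = 0.05, a_44 = 20/400 = 0.05
I − A =
  [   0.60    -0.05    -0.15    -0.45]
  [  -0.15     0.90    -0.45    -0.15]
  [  -0.05    -0.25     0.90    -0.05]
  [  -0.05    -0.05     0.00     0.95]
Compute the cofactors C_ij = (−1)^(i+j)·(3×3 minor ij) of I−A; the adjugate is their transpose:
adj(I−A) = Cᵀ =
  [ 0.654750   0.099000   0.158625   0.334125]
  [ 0.157500   0.485250   0.268875   0.165375]
  [ 0.082500   0.142000   0.477375   0.086625]
  [ 0.042750   0.030750   0.022500   0.398250]
det(I−A) = Σ_j (I−A)_1j·C_1j = (0.60)(0.654750) + (-0.05)(0.157500) + (-0.15)(0.082500) + (-0.45)(0.042750) = 0.3533625
(I − A)⁻¹ = adj(I−A) / det(I−A) ≈
  [   1.8529     0.2802     0.4489     0.9456]
  [   0.4457     1.3732     0.7609     0.4680]
  [   0.2335     0.4019     1.3509     0.2451]
  [   0.1210     0.0870     0.0637     1.1270]
Δx = (I − A)⁻¹ Δd with Δd having +80 in the Glass component and 0 elsewhere.
So Δx_3 = L_34 · (+80), where L_34 = adj(I−A)_34 / det(I−A) = 0.086625 / 0.3533625.
Δx_3 = 0.086625 × (+80) / 0.3533625 = 6.93 / 0.3533625 ≈ 19.61.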